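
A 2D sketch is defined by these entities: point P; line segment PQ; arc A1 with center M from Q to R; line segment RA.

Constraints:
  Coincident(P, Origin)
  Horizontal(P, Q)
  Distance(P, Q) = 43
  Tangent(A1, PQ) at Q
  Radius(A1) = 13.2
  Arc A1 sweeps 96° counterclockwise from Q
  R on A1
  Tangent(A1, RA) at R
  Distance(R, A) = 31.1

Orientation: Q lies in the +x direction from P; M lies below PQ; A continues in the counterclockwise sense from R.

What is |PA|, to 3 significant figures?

56.3

P is at the origin; P and Q share the same y with |PQ| = 43.0 and Q on the +x side, so Q = (43.0, 0.00). Tangency of A1 to PQ means the radius MQ is perpendicular to PQ, so M = Q + (0, -13.2) = (43.0, -13.2). On A1, Q sits at bearing 90° from M; a 96° counterclockwise sweep puts R at bearing 186°, so R = M + 13.2·(cos 186°, sin 186°) = (29.9, -14.6). Tangency of A1 to RA means the radius MR is perpendicular to RA, so RA runs along (−sin 186°, cos 186°); with |RA| = 31.1, A = (33.1, -45.5). Then |PA| = |A − P| = 56.3.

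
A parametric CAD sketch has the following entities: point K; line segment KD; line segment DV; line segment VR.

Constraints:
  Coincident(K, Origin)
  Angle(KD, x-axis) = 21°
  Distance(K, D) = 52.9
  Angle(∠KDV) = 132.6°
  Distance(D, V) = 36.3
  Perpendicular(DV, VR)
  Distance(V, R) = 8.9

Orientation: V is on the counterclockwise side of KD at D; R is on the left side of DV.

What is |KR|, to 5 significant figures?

78.114

K is at the origin; KD runs at 21.0° with length 52.9, so D = 52.9·(cos 21.0°, sin 21.0°) = (49.386, 18.958). ∠KDV = 132.6°, so DV runs at 21.0° + (180° − 132.6°) = 68.400° from the x-axis; with |DV| = 36.3, V = D + 36.3·(cos 68.400°, sin 68.400°) = (62.749, 52.709). The perpendicularity gives VR at right angles to DV; with |VR| = 8.9 on the left of DV, R = V + 8.9·(-0.92978, 0.36812) = (54.474, 55.985). Then |KR| = |R − K| = 78.114.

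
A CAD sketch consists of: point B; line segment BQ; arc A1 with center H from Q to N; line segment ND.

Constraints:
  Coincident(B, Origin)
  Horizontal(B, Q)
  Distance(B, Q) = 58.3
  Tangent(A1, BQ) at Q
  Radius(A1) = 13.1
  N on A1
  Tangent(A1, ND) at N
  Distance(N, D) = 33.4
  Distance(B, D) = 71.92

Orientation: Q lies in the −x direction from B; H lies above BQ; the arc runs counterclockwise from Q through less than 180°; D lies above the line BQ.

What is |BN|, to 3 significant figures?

48.3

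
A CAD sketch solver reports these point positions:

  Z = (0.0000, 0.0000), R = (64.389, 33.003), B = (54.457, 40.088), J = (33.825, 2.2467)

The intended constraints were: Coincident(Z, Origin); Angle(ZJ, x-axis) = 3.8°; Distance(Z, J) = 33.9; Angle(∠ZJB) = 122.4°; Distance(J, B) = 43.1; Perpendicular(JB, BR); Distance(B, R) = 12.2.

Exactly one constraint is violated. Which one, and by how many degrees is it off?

Perpendicular(JB, BR) — off by 6.90°.

Z = (0.00, 0.00) ✓; ZJ at 3.800° ✓; |ZJ| = 33.90 ✓; ∠ZJB = 122.4° ✓; |JB| = 43.10 ✓; ∠(JB, BR) = 96.90° ✗; |BR| = 12.20 ✓.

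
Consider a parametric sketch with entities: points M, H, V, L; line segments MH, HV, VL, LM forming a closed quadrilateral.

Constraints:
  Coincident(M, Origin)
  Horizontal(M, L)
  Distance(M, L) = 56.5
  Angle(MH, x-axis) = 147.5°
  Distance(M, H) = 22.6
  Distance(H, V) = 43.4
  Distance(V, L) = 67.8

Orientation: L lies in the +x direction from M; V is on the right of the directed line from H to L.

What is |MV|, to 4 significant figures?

29.27

Checks: |HV| = 43.40 ✓; |VL| = 67.80 ✓.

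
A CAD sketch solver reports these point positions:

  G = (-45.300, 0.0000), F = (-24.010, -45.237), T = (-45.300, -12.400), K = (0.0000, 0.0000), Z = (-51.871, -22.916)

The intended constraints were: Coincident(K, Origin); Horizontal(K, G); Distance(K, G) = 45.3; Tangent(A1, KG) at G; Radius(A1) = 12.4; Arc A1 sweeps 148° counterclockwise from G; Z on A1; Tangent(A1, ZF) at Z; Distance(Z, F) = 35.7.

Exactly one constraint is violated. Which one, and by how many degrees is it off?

Tangent(A1, ZF) at Z — off by 6.70°.

K = (0.00, 0.00) ✓; K.y = 0.00, G.y = 0.00 ✓; |KG| = 45.30 ✓; ∠(TG, GK) = 90.00° ✓; |TG| = 12.40 ✓; bearing(T→Z) − bearing(T→G) = 148.0° ✓; |TZ| = 12.40 ✓; ∠(TZ, ZF) = 96.70° ✗; |ZF| = 35.70 ✓.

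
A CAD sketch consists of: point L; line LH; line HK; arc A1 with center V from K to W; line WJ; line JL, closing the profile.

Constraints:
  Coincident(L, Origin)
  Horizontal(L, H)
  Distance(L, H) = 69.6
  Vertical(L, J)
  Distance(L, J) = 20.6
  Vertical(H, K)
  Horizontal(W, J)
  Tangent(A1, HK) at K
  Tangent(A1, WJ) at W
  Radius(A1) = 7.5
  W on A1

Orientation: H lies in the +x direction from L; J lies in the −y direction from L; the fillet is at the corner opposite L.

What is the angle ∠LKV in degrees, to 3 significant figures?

10.7°

L is at the origin; LH is horizontal with |LH| = 69.6 and H on the +x side, so H = (69.6, 0.00). LJ is vertical with |LJ| = 20.6 and J on the −y side, so J = (0.00, -20.6). The virtual corner opposite L is at (69.6, -20.6). The tangent condition forces VK to be normal to HK and the tangent condition forces VW to be normal to WJ, with radius 7.5, so the center V sits 7.5 in from both sides at V = (62.1, -13.1). That places the tangent points at K = (69.6, -13.1) on HK and W = (62.1, -20.6) on WJ. Then cos ∠LKV = KL·KV / (|KL||KV|), giving 10.7°.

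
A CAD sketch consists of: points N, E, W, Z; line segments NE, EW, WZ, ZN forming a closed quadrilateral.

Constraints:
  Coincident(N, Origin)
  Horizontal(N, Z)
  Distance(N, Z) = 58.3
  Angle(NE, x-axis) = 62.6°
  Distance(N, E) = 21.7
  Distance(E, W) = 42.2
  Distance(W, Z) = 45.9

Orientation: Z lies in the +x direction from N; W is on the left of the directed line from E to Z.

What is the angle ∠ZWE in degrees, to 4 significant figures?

72.23°

N is at the origin; NZ is horizontal with |NZ| = 58.3 and Z in +x, so Z = (58.3, 0). NE runs at 62.6° with |NE| = 21.7, so E = (9.986, 19.27). W is determined by |EW| = 42.2 and |WZ| = 45.9 together: it lies at the intersection of circle(E, 42.2) and circle(Z, 45.9). With |EZ| = 52.01, the foot of the radical line on EZ is 22.87 from E and the perpendicular offset is √(42.2² − 22.87²) = 35.46. Taking the left-of-EZ solution: W = (44.37, 43.73).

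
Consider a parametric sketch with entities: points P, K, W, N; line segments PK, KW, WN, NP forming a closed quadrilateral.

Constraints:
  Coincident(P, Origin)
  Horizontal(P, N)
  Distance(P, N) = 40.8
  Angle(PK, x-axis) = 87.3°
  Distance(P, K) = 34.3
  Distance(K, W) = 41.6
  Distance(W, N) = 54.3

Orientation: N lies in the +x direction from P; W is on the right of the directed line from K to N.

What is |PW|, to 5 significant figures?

14.070

Checks: |KW| = 41.60 ✓; |WN| = 54.30 ✓.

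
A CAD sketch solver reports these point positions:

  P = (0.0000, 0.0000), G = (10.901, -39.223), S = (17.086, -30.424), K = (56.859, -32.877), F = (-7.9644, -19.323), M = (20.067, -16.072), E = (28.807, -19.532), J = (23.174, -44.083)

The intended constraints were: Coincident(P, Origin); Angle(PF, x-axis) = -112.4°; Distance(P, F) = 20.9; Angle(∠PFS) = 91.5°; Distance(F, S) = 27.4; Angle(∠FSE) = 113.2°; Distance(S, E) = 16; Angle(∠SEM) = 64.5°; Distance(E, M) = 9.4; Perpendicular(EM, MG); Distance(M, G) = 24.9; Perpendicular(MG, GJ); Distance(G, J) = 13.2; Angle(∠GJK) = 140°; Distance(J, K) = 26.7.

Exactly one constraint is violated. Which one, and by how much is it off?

Distance(J, K) = 26.7 — off by 8.80.

P = (0.00, 0.00) ✓; PF at -112.4° ✓; |PF| = 20.90 ✓; ∠PFS = 91.50° ✓; |FS| = 27.40 ✓; ∠FSE = 113.2° ✓; |SE| = 16.00 ✓; ∠SEM = 64.50° ✓; |EM| = 9.400 ✓; ∠(EM, MG) = 90.00° ✓; |MG| = 24.90 ✓; ∠(MG, GJ) = 90.00° ✓; |GJ| = 13.20 ✓; ∠GJK = 140.0° ✓; |JK| = 35.50 ✗.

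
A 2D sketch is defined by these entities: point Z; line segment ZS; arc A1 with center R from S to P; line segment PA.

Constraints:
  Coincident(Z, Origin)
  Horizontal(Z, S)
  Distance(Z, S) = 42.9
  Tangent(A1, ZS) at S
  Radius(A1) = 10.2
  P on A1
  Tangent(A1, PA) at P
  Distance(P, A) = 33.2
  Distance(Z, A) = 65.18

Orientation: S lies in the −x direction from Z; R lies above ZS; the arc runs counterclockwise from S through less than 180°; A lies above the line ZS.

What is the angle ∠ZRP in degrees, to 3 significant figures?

38.1°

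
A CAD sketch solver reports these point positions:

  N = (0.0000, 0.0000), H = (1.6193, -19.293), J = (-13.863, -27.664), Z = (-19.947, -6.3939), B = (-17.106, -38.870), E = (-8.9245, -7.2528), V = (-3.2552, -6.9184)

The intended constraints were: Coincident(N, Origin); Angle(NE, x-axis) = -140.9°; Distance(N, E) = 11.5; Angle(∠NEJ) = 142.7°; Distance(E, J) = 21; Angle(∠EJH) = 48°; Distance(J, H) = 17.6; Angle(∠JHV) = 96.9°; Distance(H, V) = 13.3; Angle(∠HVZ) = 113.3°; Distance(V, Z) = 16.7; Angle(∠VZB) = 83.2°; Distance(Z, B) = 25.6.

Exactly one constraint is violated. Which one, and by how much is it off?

Distance(Z, B) = 25.6 — off by 7.00.

N = (0.00, 0.00) ✓; NE at -140.9° ✓; |NE| = 11.50 ✓; ∠NEJ = 142.7° ✓; |EJ| = 21.00 ✓; ∠EJH = 48.00° ✓; |JH| = 17.60 ✓; ∠JHV = 96.90° ✓; |HV| = 13.30 ✓; ∠HVZ = 113.3° ✓; |VZ| = 16.70 ✓; ∠VZB = 83.20° ✓; |ZB| = 32.60 ✗.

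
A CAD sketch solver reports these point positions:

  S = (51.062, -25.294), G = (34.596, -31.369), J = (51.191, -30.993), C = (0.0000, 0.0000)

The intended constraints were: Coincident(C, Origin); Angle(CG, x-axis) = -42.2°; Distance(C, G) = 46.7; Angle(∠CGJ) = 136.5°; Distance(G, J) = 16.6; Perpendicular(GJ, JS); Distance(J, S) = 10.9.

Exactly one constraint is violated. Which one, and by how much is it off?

Distance(J, S) = 10.9 — off by 5.20.

C = (0.00, 0.00) ✓; CG at -42.20° ✓; |CG| = 46.70 ✓; ∠CGJ = 136.5° ✓; |GJ| = 16.60 ✓; ∠(GJ, JS) = 90.00° ✓; |JS| = 5.700 ✗.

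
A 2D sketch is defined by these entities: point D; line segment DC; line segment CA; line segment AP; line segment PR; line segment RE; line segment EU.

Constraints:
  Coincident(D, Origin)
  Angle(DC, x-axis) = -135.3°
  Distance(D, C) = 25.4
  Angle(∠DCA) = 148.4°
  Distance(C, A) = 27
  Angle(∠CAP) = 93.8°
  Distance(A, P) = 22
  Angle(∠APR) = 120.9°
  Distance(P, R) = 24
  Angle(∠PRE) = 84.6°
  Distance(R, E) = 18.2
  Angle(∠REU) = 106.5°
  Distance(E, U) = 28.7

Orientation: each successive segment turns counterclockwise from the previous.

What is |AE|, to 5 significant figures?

33.594

∠APR = 120.9° gives PR at 41.600° from the x-axis; with |PR| = 24.0, R = (14.480, -34.779). ∠PRE = 84.6° gives RE at 137.00° from the x-axis; with |RE| = 18.2, E = (1.1694, -22.367). Then |AE| = |E − A| = 33.594.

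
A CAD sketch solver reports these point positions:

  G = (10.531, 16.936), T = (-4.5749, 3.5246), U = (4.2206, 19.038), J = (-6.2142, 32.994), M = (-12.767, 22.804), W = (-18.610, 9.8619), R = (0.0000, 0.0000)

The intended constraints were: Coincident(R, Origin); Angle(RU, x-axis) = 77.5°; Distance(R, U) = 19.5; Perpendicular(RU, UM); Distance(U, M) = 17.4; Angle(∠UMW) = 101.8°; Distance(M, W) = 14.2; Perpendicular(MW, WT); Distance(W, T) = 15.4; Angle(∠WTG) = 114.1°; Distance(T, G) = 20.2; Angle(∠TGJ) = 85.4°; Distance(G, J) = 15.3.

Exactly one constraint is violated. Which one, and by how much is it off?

Distance(G, J) = 15.3 — off by 7.90.

R = (0.00, 0.00) ✓; RU at 77.50° ✓; |RU| = 19.50 ✓; ∠(RU, UM) = 90.00° ✓; |UM| = 17.40 ✓; ∠UMW = 101.8° ✓; |MW| = 14.20 ✓; ∠(MW, WT) = 90.00° ✓; |WT| = 15.40 ✓; ∠WTG = 114.1° ✓; |TG| = 20.20 ✓; ∠TGJ = 85.40° ✓; |GJ| = 23.20 ✗.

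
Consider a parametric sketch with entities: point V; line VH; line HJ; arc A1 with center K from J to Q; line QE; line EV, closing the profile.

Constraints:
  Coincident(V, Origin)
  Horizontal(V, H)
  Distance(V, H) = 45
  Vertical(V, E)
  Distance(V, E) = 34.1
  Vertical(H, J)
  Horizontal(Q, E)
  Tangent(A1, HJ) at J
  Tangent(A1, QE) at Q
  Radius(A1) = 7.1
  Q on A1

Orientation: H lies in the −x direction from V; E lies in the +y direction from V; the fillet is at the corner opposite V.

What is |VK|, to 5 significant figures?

46.534

V is at the origin; VH is horizontal with |VH| = 45.0 and H on the −x side, so H = (-45.000, 0.0000). V and E share the same x with |VE| = 34.1 and E on the +y side, so E = (0.0000, 34.100). The virtual corner opposite V is at (-45.000, 34.100). The tangent condition forces KJ to be normal to HJ and since A1 is tangent to QE there, KQ ⟂ QE, with radius 7.1, so the center K sits 7.1 in from both sides at K = (-37.900, 27.000). Then |VK| = |K − V| = 46.534.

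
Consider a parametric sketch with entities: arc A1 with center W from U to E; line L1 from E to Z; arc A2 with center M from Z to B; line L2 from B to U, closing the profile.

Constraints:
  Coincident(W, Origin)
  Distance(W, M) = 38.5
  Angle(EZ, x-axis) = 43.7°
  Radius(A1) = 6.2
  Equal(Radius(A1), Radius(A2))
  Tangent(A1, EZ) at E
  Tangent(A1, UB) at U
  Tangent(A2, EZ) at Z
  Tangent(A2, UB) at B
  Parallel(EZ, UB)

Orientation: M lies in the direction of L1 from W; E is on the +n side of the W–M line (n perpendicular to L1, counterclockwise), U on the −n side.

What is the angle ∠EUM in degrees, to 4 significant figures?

80.85°

The slot axis is L1's direction at 43.7°, so u = (cos 43.7°, sin 43.7°) = (0.7230, 0.6909) and n = (−sin 43.7°, cos 43.7°) = (-0.6909, 0.7230). W is at the origin and M lies 38.5 along u from W, so M = 38.5·u = (27.83, 26.60). Tangency of A1 to both parallel lines with radius 6.2 puts E and U at W ± 6.2·n: E = (-4.283, 4.482), U = (4.283, -4.482). Then cos ∠EUM = UE·UM / (|UE||UM|), giving 80.85°.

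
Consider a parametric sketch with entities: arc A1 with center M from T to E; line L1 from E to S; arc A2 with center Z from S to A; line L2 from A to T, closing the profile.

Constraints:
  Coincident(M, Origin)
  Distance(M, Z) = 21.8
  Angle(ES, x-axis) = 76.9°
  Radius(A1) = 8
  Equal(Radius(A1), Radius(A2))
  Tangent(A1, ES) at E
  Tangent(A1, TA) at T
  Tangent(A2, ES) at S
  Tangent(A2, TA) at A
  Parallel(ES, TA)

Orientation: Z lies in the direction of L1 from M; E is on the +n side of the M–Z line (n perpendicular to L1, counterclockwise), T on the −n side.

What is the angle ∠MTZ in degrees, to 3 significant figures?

69.8°

The slot axis is L1's direction at 76.9°, so u = (cos 76.9°, sin 76.9°) = (0.227, 0.974) and n = (−sin 76.9°, cos 76.9°) = (-0.974, 0.227). M is at the origin and Z lies 21.8 along u from M, so Z = 21.8·u = (4.94, 21.2). Tangency of A1 to both parallel lines with radius 8.0 puts E and T at M ± 8.0·n: E = (-7.79, 1.81), T = (7.79, -1.81). Then cos ∠MTZ = TM·TZ / (|TM||TZ|), giving 69.8°.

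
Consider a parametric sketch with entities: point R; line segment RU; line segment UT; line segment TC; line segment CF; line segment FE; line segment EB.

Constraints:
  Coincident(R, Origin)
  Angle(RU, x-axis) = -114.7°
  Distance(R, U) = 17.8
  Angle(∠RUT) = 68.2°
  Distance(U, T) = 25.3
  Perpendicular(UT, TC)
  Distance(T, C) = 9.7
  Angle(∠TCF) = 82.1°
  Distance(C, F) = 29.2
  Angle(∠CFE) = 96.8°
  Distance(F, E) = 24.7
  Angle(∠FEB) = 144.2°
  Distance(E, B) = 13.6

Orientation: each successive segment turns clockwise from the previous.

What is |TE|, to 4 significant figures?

34.21

R is at the origin; RU runs at -114.7° with length 17.8, so U = (-7.438, -16.17). ∠RUT = 68.2° gives UT at 133.5° from the x-axis; with |UT| = 25.3, T = (-24.85, 2.181). The perpendicularity gives TC at right angles to UT, so TC runs at 43.50°; with |TC| = 9.7, C = (-17.82, 8.858). ∠TCF = 82.1° gives CF at -54.40° from the x-axis; with |CF| = 29.2, F = (-0.8193, -14.88). ∠CFE = 96.8° gives FE at -137.6° from the x-axis; with |FE| = 24.7, E = (-19.06, -31.54). Then |TE| = |E − T| = 34.21.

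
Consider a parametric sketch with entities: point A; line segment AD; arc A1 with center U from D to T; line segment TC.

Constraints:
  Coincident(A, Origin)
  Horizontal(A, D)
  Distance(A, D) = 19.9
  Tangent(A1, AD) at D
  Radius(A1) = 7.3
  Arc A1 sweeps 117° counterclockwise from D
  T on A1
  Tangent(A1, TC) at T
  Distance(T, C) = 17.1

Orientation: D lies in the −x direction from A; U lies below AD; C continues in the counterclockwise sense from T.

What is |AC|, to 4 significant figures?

31.87

A is at the origin; A and D share the same y with |AD| = 19.9 and D on the −x side, so D = (-19.90, 0.000). Tangency of A1 to AD means the radius UD is perpendicular to AD, so U = D + (0, -7.3) = (-19.90, -7.300). On A1, D sits at bearing 90° from U; a 117° counterclockwise sweep puts T at bearing 207°, so T = U + 7.3·(cos 207°, sin 207°) = (-26.40, -10.61). Since A1 is tangent to TC there, UT ⟂ TC, so TC runs along (−sin 207°, cos 207°); with |TC| = 17.1, C = (-18.64, -25.85). Then |AC| = |C − A| = 31.87.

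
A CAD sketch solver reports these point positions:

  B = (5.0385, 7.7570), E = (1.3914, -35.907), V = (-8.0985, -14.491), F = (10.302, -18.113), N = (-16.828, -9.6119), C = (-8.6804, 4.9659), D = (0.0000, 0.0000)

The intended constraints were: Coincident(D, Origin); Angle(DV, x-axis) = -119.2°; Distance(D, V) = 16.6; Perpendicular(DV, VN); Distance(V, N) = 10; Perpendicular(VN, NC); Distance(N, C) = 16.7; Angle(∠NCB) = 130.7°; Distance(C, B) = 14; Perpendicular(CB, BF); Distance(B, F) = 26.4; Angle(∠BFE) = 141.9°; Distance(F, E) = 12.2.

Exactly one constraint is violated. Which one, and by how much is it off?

Distance(F, E) = 12.2 — off by 7.70.

D = (0.00, 0.00) ✓; DV at -119.2° ✓; |DV| = 16.60 ✓; ∠(DV, VN) = 90.00° ✓; |VN| = 10.00 ✓; ∠(VN, NC) = 90.00° ✓; |NC| = 16.70 ✓; ∠NCB = 130.7° ✓; |CB| = 14.00 ✓; ∠(CB, BF) = 90.00° ✓; |BF| = 26.40 ✓; ∠BFE = 141.9° ✓; |FE| = 19.90 ✗.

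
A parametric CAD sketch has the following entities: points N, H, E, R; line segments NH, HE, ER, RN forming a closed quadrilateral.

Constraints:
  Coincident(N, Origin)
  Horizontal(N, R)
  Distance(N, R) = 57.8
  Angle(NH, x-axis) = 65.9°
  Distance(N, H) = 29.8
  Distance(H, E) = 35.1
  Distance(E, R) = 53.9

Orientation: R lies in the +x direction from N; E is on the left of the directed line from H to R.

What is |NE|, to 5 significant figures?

63.415

Checks: |HE| = 35.10 ✓; |ER| = 53.90 ✓.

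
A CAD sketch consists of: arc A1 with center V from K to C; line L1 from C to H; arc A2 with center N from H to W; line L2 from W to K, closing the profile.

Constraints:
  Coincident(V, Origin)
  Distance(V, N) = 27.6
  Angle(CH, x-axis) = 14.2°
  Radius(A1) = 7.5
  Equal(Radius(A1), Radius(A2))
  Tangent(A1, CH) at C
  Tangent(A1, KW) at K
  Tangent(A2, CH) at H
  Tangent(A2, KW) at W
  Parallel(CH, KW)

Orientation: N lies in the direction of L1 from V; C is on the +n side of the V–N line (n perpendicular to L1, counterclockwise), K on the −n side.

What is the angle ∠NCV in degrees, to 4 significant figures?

74.80°

The slot axis is L1's direction at 14.2°, so u = (cos 14.2°, sin 14.2°) = (0.9694, 0.2453) and n = (−sin 14.2°, cos 14.2°) = (-0.2453, 0.9694). V is at the origin and N lies 27.6 along u from V, so N = 27.6·u = (26.76, 6.770). Tangency of A1 to both parallel lines with radius 7.5 puts C and K at V ± 7.5·n: C = (-1.840, 7.271), K = (1.840, -7.271). Then cos ∠NCV = CN·CV / (|CN||CV|), giving 74.80°.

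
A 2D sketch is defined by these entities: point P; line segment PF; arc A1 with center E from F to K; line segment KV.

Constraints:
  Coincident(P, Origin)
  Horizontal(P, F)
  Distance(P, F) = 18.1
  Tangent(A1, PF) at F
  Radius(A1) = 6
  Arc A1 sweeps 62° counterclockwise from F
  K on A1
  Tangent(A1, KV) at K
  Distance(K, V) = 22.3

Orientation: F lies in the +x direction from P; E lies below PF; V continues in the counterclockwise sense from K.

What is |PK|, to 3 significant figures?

13.2

P is at the origin; P and F share the same y with |PF| = 18.1 and F on the +x side, so F = (18.1, 0.00). Tangency of A1 to PF means the radius EF is perpendicular to PF, so E = F + (0, -6) = (18.1, -6.00). On A1, F sits at bearing 90° from E; a 62° counterclockwise sweep puts K at bearing 152°, so K = E + 6.0·(cos 152°, sin 152°) = (12.8, -3.18). Then |PK| = |K − P| = 13.2.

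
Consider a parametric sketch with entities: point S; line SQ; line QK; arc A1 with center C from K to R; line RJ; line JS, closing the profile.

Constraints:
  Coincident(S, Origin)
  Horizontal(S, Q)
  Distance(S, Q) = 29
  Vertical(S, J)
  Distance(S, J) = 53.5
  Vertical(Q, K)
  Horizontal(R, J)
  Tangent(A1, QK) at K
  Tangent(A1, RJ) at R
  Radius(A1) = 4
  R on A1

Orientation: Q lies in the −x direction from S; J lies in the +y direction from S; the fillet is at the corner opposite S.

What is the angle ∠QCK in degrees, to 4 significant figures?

85.38°

The virtual corner opposite S is at (-29.00, 53.50). Since A1 is tangent to QK there, CK ⟂ QK and tangency of A1 to RJ means the radius CR is perpendicular to RJ, with radius 4.0, so the center C sits 4.0 in from both sides at C = (-25.00, 49.50). That places the tangent points at K = (-29.00, 49.50) on QK and R = (-25.00, 53.50) on RJ. Then cos ∠QCK = CQ·CK / (|CQ||CK|), giving 85.38°.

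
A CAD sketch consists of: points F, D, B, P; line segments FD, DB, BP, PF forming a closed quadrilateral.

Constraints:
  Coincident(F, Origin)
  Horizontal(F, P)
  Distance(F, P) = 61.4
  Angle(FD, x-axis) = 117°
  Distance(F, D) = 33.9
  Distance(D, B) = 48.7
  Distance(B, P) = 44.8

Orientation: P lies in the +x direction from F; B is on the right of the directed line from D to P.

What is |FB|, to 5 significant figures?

18.097

F is at the origin; F and P share the same y with |FP| = 61.4 and P in +x, so P = (61.4, 0). FD runs at 117.0° with |FD| = 33.9, so D = (-15.390, 30.205). B is determined by |DB| = 48.7 and |BP| = 44.8 together: it lies at the intersection of circle(D, 48.7) and circle(P, 44.8). With |DP| = 82.517, the foot of the radical line on DP is 43.468 from D and the perpendicular offset is √(48.7² − 43.468²) = 21.959. Taking the right-of-DP solution: B = (17.023, -6.1414).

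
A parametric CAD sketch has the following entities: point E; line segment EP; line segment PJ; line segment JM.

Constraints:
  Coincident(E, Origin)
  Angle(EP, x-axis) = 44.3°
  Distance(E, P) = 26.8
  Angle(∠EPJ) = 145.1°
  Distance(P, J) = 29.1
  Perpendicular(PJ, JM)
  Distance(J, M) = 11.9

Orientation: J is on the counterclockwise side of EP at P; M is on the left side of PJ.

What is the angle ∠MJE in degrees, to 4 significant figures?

73.29°

E is at the origin; EP runs at 44.3° with length 26.8, so P = 26.8·(cos 44.3°, sin 44.3°) = (19.18, 18.72). ∠EPJ = 145.1°, so PJ runs at 44.3° + (180° − 145.1°) = 79.20° from the x-axis; with |PJ| = 29.1, J = P + 29.1·(cos 79.20°, sin 79.20°) = (24.63, 47.30). The perpendicularity gives JM at right angles to PJ; with |JM| = 11.9 on the left of PJ, M = J + 11.9·(-0.9823, 0.1874) = (12.94, 49.53). Then cos ∠MJE = JM·JE / (|JM||JE|), giving 73.29°.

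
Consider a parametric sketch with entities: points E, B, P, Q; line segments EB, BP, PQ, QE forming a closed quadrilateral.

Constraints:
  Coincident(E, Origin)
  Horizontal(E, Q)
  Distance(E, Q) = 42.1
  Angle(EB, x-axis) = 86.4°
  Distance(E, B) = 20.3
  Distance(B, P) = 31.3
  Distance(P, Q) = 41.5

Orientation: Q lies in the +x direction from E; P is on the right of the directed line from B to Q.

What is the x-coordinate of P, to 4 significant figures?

2.092

E is at the origin; E and Q share the same y with |EQ| = 42.1 and Q in +x, so Q = (42.1, 0). EB runs at 86.4° with |EB| = 20.3, so B = (1.275, 20.26). P is determined by |BP| = 31.3 and |PQ| = 41.5 together: it lies at the intersection of circle(B, 31.3) and circle(Q, 41.5). With |BQ| = 45.58, the foot of the radical line on BQ is 14.64 from B and the perpendicular offset is √(31.3² − 14.64²) = 27.66. Taking the right-of-BQ solution: P = (2.092, -11.03).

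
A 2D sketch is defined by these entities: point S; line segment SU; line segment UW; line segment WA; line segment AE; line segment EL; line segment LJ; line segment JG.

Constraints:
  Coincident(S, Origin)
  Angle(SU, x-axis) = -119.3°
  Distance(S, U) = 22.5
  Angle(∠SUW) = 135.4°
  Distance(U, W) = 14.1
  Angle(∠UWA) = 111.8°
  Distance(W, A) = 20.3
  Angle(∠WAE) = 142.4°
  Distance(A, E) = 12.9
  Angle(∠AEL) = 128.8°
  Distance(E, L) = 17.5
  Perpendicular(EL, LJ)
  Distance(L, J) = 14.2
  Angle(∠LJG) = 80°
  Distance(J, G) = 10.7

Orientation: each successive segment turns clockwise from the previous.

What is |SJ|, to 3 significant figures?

15.5

S is at the origin; SU runs at -119.3° with length 22.5, so U = (-11.0, -19.6). ∠SUW = 135.4° gives UW at -164° from the x-axis; with |UW| = 14.1, W = (-24.6, -23.5). ∠UWA = 111.8° gives WA at 128° from the x-axis; with |WA| = 20.3, A = (-37.0, -7.51). ∠WAE = 142.4° gives AE at 90.3° from the x-axis; with |AE| = 12.9, E = (-37.1, 5.39). ∠AEL = 128.8° gives EL at 39.1° from the x-axis; with |EL| = 17.5, L = (-23.5, 16.4). EL is perpendicular to LJ, so LJ runs at -50.9°; with |LJ| = 14.2, J = (-14.6, 5.40). Then |SJ| = |J − S| = 15.5.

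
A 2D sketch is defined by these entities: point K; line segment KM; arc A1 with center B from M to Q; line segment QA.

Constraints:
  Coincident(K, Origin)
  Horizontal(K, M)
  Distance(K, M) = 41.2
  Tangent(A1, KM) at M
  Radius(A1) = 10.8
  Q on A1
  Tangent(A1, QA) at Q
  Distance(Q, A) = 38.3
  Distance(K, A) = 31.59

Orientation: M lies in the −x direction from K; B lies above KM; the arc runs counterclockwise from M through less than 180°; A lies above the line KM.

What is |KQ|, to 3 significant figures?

33.6

Checks: ∠(BM, MK) = 90.00° ✓; |BM| = 10.80 ✓; |BQ| = 10.80 ✓; ∠(BQ, QA) = 90.00° ✓; |QA| = 38.30 ✓; |KA| = 31.59 ✓.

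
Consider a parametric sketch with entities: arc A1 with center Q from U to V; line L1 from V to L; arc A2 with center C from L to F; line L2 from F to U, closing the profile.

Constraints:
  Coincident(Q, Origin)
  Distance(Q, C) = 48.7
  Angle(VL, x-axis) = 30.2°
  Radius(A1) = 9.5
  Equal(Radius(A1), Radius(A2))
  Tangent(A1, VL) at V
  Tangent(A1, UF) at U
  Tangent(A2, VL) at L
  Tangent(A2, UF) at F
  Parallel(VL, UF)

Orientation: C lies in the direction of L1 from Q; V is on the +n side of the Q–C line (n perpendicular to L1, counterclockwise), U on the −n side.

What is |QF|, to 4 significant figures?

49.62

The slot axis is L1's direction at 30.2°, so u = (cos 30.2°, sin 30.2°) = (0.8643, 0.5030) and n = (−sin 30.2°, cos 30.2°) = (-0.5030, 0.8643). Q is at the origin and C lies 48.7 along u from Q, so C = 48.7·u = (42.09, 24.50). Tangency of A1 to both parallel lines with radius 9.5 puts V and U at Q ± 9.5·n: V = (-4.779, 8.211), U = (4.779, -8.211). Equal radii place L and F the same way about C: L = C + 9.5·n = (37.31, 32.71), F = C − 9.5·n = (46.87, 16.29). Then |QF| = |F − Q| = 49.62.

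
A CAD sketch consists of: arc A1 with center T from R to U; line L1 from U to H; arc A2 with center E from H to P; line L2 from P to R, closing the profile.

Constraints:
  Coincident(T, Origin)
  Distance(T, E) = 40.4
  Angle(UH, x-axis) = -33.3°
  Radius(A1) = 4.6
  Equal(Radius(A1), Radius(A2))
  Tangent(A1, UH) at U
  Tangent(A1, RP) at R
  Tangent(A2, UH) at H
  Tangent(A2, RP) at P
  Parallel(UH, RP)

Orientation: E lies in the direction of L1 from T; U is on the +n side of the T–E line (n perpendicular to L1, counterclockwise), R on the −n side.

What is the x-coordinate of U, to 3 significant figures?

2.53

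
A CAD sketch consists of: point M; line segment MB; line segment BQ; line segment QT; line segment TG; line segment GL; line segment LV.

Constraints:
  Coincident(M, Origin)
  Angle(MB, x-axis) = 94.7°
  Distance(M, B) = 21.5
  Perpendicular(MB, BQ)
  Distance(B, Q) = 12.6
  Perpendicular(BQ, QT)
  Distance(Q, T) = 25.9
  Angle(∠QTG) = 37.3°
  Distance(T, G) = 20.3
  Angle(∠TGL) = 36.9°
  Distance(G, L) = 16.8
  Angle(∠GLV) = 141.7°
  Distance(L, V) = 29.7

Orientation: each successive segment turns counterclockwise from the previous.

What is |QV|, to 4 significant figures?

43.89

M is at the origin; MB runs at 94.7° with length 21.5, so B = (-1.762, 21.43). MB is perpendicular to BQ, so BQ runs at -175.3°; with |BQ| = 12.6, Q = (-14.32, 20.40). BQ ⟂ QT, so QT runs at -85.30°; with |QT| = 25.9, T = (-12.20, -5.418). ∠QTG = 37.3° gives TG at 57.40° from the x-axis; with |TG| = 20.3, G = (-1.260, 11.68). ∠TGL = 36.9° gives GL at -159.5° from the x-axis; with |GL| = 16.8, L = (-17.00, 5.801). ∠GLV = 141.7° gives LV at -121.2° from the x-axis; with |LV| = 29.7, V = (-32.38, -19.60). Then |QV| = |V − Q| = 43.89.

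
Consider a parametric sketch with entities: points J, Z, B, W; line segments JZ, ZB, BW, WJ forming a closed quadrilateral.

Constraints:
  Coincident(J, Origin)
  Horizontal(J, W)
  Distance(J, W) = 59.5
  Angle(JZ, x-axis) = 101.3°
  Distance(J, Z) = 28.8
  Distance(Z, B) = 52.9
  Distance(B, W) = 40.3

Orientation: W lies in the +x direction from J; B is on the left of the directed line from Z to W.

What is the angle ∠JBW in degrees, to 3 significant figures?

69.6°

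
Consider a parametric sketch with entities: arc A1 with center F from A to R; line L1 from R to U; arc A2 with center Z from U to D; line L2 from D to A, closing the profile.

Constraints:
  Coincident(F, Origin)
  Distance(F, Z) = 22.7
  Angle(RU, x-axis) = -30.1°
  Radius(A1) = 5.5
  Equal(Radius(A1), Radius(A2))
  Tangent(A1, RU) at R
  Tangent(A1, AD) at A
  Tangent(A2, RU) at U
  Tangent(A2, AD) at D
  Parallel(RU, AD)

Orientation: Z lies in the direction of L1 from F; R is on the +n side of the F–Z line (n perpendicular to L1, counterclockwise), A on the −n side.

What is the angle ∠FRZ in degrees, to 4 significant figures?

76.38°

The slot axis is L1's direction at -30.1°, so u = (cos -30.1°, sin -30.1°) = (0.8652, -0.5015) and n = (−sin -30.1°, cos -30.1°) = (0.5015, 0.8652). F is at the origin and Z lies 22.7 along u from F, so Z = 22.7·u = (19.64, -11.38). Tangency of A1 to both parallel lines with radius 5.5 puts R and A at F ± 5.5·n: R = (2.758, 4.758), A = (-2.758, -4.758). Then cos ∠FRZ = RF·RZ / (|RF||RZ|), giving 76.38°.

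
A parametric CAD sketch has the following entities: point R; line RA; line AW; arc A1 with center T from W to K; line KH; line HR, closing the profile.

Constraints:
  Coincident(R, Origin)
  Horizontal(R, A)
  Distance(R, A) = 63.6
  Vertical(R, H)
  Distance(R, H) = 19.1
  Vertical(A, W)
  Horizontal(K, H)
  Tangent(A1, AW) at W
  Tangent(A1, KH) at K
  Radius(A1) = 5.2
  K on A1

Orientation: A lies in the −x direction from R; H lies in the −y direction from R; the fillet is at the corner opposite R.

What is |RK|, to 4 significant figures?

61.44

The virtual corner opposite R is at (-63.60, -19.10). Since A1 is tangent to AW there, TW ⟂ AW and the tangent condition forces TK to be normal to KH, with radius 5.2, so the center T sits 5.2 in from both sides at T = (-58.40, -13.90). That places the tangent points at W = (-63.60, -13.90) on AW and K = (-58.40, -19.10) on KH. Then |RK| = |K − R| = 61.44.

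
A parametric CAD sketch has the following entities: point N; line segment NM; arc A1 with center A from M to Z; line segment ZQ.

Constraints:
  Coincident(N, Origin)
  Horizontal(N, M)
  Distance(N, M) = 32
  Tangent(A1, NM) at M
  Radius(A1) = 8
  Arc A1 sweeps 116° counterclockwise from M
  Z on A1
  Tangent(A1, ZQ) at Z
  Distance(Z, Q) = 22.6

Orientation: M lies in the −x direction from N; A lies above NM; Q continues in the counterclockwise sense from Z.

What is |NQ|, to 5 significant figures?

47.093

N is at the origin; NM is horizontal with |NM| = 32.0 and M on the −x side, so M = (-32.000, 0.0000). A1 meets NM tangentially, so AM is at right angles to NM, so A = M + (0, 8) = (-32.000, 8.0000). On A1, M sits at bearing -90° from A; a 116° counterclockwise sweep puts Z at bearing 26°, so Z = A + 8.0·(cos 26°, sin 26°) = (-24.810, 11.507). Tangency of A1 to ZQ means the radius AZ is perpendicular to ZQ, so ZQ runs along (−sin 26°, cos 26°); with |ZQ| = 22.6, Q = (-34.717, 31.820). Then |NQ| = |Q − N| = 47.093.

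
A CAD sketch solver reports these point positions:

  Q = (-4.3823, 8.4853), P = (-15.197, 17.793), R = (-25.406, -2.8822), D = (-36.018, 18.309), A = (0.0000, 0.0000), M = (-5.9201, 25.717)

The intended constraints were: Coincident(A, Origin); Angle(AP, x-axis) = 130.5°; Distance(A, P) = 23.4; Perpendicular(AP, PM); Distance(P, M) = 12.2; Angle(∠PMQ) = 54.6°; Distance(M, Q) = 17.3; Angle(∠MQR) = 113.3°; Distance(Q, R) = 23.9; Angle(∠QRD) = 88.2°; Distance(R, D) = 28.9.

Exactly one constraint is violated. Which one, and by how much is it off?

Distance(R, D) = 28.9 — off by 5.20.

A = (0.00, 0.00) ✓; AP at 130.5° ✓; |AP| = 23.40 ✓; ∠(AP, PM) = 90.00° ✓; |PM| = 12.20 ✓; ∠PMQ = 54.60° ✓; |MQ| = 17.30 ✓; ∠MQR = 113.3° ✓; |QR| = 23.90 ✓; ∠QRD = 88.20° ✓; |RD| = 23.70 ✗.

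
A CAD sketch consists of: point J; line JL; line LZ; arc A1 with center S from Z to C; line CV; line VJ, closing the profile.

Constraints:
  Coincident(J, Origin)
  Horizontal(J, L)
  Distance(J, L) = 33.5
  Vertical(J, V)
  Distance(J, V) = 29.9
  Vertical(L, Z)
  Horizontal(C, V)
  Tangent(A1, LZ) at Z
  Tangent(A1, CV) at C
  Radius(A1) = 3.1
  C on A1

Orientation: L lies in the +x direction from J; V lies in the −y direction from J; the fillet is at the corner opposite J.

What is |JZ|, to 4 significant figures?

42.90

The virtual corner opposite J is at (33.50, -29.90). A1 meets LZ tangentially, so SZ is at right angles to LZ and since A1 is tangent to CV there, SC ⟂ CV, with radius 3.1, so the center S sits 3.1 in from both sides at S = (30.40, -26.80). That places the tangent points at Z = (33.50, -26.80) on LZ and C = (30.40, -29.90) on CV. Then |JZ| = |Z − J| = 42.90.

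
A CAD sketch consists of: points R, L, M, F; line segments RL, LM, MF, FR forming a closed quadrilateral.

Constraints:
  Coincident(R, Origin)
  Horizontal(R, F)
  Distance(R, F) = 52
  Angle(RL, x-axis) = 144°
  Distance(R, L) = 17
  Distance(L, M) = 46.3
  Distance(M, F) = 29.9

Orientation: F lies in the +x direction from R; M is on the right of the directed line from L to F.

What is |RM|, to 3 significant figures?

29.4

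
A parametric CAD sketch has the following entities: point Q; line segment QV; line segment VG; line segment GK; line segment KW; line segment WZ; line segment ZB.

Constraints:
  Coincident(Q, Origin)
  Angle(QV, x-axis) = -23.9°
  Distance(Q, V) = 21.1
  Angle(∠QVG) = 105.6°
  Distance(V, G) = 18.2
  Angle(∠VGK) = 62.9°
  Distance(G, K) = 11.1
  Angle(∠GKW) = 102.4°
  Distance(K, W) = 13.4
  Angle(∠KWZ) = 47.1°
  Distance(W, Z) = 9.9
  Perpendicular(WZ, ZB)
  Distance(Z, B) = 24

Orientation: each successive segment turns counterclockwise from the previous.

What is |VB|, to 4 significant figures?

30.29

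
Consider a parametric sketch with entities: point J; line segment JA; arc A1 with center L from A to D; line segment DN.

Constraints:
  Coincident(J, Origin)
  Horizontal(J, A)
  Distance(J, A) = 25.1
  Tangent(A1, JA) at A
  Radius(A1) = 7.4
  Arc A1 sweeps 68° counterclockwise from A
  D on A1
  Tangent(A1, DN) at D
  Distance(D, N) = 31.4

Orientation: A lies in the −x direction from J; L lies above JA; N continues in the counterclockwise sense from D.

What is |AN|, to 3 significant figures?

38.5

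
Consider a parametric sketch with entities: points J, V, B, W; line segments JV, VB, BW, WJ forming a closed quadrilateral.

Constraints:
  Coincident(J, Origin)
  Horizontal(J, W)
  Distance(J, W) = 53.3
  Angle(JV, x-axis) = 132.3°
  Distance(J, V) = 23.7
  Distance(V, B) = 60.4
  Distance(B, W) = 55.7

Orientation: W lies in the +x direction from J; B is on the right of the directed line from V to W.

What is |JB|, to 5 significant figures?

38.113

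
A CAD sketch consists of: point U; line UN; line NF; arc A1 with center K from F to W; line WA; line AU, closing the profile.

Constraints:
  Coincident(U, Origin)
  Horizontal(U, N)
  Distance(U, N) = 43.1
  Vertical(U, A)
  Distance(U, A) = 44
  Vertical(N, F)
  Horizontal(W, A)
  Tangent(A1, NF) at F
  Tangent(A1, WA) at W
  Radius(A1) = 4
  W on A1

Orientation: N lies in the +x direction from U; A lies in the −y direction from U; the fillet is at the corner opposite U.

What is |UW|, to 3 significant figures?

58.9

U is at the origin; UN is horizontal with |UN| = 43.1 and N on the +x side, so N = (43.1, 0.00). UA is vertical with |UA| = 44.0 and A on the −y side, so A = (0.00, -44.0). The virtual corner opposite U is at (43.1, -44.0). The tangent condition forces KF to be normal to NF and since A1 is tangent to WA there, KW ⟂ WA, with radius 4.0, so the center K sits 4.0 in from both sides at K = (39.1, -40.0). That places the tangent points at F = (43.1, -40.0) on NF and W = (39.1, -44.0) on WA. Then |UW| = |W − U| = 58.9.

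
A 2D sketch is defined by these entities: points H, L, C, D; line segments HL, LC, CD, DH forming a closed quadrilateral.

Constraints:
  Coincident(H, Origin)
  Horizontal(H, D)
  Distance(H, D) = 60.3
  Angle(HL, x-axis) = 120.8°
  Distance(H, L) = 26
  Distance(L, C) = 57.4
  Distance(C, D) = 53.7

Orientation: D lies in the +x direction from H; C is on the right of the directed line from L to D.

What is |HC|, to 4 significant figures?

31.43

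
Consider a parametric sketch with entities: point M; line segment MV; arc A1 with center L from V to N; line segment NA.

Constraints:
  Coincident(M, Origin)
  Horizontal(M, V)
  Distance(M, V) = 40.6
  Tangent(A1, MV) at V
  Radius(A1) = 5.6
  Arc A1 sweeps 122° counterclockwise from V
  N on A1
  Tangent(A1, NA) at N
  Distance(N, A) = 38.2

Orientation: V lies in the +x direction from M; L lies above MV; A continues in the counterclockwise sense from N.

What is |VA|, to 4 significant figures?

43.80

M is at the origin; MV is horizontal with |MV| = 40.6 and V on the +x side, so V = (40.60, 0.000). A1 meets MV tangentially, so LV is at right angles to MV, so L = V + (0, 5.6) = (40.60, 5.600). On A1, V sits at bearing -90° from L; a 122° counterclockwise sweep puts N at bearing 32°, so N = L + 5.6·(cos 32°, sin 32°) = (45.35, 8.568). A1 meets NA tangentially, so LN is at right angles to NA, so NA runs along (−sin 32°, cos 32°); with |NA| = 38.2, A = (25.11, 40.96). Then |VA| = |A − V| = 43.80.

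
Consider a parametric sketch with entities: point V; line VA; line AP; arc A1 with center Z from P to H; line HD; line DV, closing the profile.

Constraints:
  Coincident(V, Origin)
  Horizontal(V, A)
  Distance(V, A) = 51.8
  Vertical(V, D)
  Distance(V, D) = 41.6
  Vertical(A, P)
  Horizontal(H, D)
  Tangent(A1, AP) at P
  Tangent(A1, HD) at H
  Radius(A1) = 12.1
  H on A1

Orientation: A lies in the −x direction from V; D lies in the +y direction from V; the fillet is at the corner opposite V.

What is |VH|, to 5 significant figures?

57.503

V is at the origin; V and A share the same y with |VA| = 51.8 and A on the −x side, so A = (-51.800, 0.0000). V and D share the same x with |VD| = 41.6 and D on the +y side, so D = (0.0000, 41.600). The virtual corner opposite V is at (-51.800, 41.600). Tangency of A1 to AP means the radius ZP is perpendicular to AP and since A1 is tangent to HD there, ZH ⟂ HD, with radius 12.1, so the center Z sits 12.1 in from both sides at Z = (-39.700, 29.500). That places the tangent points at P = (-51.800, 29.500) on AP and H = (-39.700, 41.600) on HD. Then |VH| = |H − V| = 57.503.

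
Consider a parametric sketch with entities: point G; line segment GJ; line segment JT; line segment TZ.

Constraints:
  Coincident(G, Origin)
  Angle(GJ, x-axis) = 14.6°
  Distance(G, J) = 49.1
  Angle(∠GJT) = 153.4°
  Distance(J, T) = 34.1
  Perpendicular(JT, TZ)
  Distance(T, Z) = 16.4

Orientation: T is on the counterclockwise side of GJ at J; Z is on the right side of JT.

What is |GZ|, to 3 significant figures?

86.9

∠GJT = 153.4°, so JT runs at 14.6° + (180° − 153.4°) = 41.2° from the x-axis; with |JT| = 34.1, T = J + 34.1·(cos 41.2°, sin 41.2°) = (73.2, 34.8). JT ⟂ TZ; with |TZ| = 16.4 on the right of JT, Z = T + 16.4·(0.659, -0.752) = (84.0, 22.5). Then |GZ| = |Z − G| = 86.9.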